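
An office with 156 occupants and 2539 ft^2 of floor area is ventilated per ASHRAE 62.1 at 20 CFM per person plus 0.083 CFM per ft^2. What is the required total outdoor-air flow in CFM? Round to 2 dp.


Total = 156*20 + 2539*0.083 = 3330.74 CFM

3330.74 CFM


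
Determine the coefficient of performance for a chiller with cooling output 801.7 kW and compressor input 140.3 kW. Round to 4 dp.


COP = 801.7 / 140.3 = 5.7142

5.7142


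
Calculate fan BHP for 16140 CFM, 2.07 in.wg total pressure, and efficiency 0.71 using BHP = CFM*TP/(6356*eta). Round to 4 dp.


BHP = 16140 * 2.07 / (6356 * 0.71) = 7.4034 hp

7.4034 hp


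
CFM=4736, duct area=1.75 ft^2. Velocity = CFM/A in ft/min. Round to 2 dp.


V = 4736 / 1.75 = 2706.29 ft/min

2706.29 ft/min


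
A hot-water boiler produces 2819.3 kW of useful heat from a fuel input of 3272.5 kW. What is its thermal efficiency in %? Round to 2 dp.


eta = (2819.3/3272.5)*100 = 86.15 %

86.15 %


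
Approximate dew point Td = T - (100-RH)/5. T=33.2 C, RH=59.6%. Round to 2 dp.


Td = 33.2 - (100-59.6)/5 = 25.12 C

25.12 C


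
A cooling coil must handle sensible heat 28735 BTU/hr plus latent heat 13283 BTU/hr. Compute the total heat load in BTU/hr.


Qt = 28735 + 13283 = 42018 BTU/hr

42018 BTU/hr


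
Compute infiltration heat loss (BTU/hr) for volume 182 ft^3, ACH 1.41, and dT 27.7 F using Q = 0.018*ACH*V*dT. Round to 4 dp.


Q = 0.018 * 1.41 * 182 * 27.7 = 127.9507 BTU/hr

127.9507 BTU/hr


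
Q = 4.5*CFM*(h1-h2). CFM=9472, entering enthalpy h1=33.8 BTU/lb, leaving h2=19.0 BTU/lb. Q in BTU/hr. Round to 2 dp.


Q = 4.5 * 9472 * (33.8 - 19.0) = 630835.20 BTU/hr

630835.20 BTU/hr


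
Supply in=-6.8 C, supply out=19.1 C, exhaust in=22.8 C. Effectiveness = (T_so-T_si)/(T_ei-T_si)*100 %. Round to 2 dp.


eff = (19.1-(-6.8))/(22.8-(-6.8))*100 = 87.50 %

87.50 %


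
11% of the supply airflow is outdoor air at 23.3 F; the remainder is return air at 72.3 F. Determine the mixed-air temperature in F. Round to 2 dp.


T_mix = 0.11*23.3 + 0.89*72.3 = 66.91 F

66.91 F


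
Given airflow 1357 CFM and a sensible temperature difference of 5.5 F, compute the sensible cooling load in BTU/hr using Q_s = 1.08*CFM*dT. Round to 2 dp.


Q = 1.08 * 1357 * 5.5 = 8060.58 BTU/hr

8060.58 BTU/hr


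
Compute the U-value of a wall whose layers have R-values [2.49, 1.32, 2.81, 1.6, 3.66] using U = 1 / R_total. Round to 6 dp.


R_total = 2.49 + 1.32 + 2.81 + 1.6 + 3.66 = 11.88
U = 1/11.88 = 0.084175

0.084175


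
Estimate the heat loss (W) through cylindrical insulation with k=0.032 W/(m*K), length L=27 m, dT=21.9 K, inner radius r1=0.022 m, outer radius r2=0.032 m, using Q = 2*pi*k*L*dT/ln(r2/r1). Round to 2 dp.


Q = 2*pi*0.032*27*21.9/ln(0.032/0.022) = 317.29 W

317.29 W


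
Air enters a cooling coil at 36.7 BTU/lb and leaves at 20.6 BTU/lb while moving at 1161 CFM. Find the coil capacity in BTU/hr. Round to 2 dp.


Q = 4.5 * 1161 * (36.7 - 20.6) = 84114.45 BTU/hr

84114.45 BTU/hr


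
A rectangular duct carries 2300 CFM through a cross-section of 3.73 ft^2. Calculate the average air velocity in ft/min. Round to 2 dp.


V = 2300 / 3.73 = 616.62 ft/min

616.62 ft/min


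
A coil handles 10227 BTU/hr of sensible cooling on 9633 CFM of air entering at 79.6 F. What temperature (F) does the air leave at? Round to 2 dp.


dT = 10227/(1.08*9633) = 0.9830
T_leave = 79.6 - 0.9830 = 78.62 F

78.62 F


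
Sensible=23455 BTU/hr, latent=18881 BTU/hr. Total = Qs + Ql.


Qt = 23455 + 18881 = 42336 BTU/hr

42336 BTU/hr


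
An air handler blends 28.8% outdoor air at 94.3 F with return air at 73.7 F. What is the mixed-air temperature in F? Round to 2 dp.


T_mix = 73.7 + (28.8/100)*(94.3-73.7) = 79.63 F

79.63 F


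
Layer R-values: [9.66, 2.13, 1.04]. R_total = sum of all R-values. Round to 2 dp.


R_total = 9.66 + 2.13 + 1.04 = 12.83

12.83


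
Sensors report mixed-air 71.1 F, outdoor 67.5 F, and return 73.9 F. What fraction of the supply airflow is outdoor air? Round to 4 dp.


frac = (71.1 - 73.9) / (67.5 - 73.9) = 0.4375

0.4375


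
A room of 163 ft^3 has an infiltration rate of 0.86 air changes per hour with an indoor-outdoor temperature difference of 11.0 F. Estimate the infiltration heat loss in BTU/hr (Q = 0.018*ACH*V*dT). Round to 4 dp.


Q = 0.018 * 0.86 * 163 * 11.0 = 27.7556 BTU/hr

27.7556 BTU/hr


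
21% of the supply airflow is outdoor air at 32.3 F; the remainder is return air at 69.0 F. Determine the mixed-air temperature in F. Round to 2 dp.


T_mix = 0.21*32.3 + 0.79*69.0 = 61.29 F

61.29 F


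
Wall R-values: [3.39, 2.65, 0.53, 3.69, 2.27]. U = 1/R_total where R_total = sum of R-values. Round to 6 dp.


R_total = 3.39 + 2.65 + 0.53 + 3.69 + 2.27 = 12.53
U = 1/12.53 = 0.079808

0.079808


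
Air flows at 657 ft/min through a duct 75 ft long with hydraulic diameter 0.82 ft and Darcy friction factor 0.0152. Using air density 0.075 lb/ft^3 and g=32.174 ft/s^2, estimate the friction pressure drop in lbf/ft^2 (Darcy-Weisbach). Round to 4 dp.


v_fps = 657/60 = 10.95 ft/s
dp = 0.0152*(75/0.82)*0.075*10.95^2/(2*32.174) = 0.1943 lbf/ft^2

0.1943 lbf/ft^2


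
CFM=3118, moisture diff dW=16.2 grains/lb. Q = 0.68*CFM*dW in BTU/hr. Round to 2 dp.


Q = 0.68 * 3118 * 16.2 = 34347.89 BTU/hr

34347.89 BTU/hr


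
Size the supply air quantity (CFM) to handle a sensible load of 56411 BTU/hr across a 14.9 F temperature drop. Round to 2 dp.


CFM = 56411 / (1.08 * 14.9) = 3505.53

3505.53 CFM


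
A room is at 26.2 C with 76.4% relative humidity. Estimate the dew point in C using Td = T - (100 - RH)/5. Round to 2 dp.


Td = 26.2 - (100-76.4)/5 = 21.48 C

21.48 C


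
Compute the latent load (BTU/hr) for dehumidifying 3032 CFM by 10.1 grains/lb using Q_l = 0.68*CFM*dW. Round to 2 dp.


Q = 0.68 * 3032 * 10.1 = 20823.78 BTU/hr

20823.78 BTU/hr


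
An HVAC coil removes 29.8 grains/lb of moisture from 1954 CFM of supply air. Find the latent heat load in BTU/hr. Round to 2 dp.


Q = 0.68 * 1954 * 29.8 = 39595.86 BTU/hr

39595.86 BTU/hr


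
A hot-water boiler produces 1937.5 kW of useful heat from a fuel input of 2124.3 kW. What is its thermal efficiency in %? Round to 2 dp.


eta = (1937.5/2124.3)*100 = 91.21 %

91.21 %


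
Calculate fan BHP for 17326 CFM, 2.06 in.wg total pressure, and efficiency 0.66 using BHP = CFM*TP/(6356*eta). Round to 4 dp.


BHP = 17326 * 2.06 / (6356 * 0.66) = 8.5082 hp

8.5082 hp


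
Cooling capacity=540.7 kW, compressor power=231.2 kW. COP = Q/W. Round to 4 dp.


COP = 540.7 / 231.2 = 2.3387

2.3387


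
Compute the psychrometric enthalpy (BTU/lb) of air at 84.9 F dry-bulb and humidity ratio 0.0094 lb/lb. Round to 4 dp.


h = 0.24*84.9 + 0.0094*(1061+0.444*84.9) = 30.7037 BTU/lb

30.7037 BTU/lb


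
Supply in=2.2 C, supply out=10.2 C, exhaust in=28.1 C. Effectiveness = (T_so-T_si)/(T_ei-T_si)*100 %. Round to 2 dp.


eff = (10.2-2.2)/(28.1-2.2)*100 = 30.89 %

30.89 %


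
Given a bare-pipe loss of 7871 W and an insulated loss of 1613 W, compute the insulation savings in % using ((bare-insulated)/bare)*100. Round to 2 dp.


Savings = ((7871-1613)/7871)*100 = 79.51 %

79.51 %


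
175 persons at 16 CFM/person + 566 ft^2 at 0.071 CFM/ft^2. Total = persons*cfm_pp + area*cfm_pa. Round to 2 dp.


Total = 175*16 + 566*0.071 = 2840.19 CFM

2840.19 CFM


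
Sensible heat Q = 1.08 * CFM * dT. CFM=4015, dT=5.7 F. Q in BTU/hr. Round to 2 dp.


Q = 1.08 * 4015 * 5.7 = 24716.34 BTU/hr

24716.34 BTU/hr


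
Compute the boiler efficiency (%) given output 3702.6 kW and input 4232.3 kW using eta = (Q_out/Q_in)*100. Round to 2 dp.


eta = (3702.6/4232.3)*100 = 87.48 %

87.48 %


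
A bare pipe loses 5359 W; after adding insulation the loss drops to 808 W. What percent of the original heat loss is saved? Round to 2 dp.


Savings = ((5359-808)/5359)*100 = 84.92 %

84.92 %


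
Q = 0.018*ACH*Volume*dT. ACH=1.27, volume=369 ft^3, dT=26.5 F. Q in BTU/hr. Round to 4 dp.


Q = 0.018 * 1.27 * 369 * 26.5 = 223.5365 BTU/hr

223.5365 BTU/hr


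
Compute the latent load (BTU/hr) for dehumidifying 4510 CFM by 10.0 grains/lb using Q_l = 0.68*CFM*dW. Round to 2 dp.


Q = 0.68 * 4510 * 10.0 = 30668.00 BTU/hr

30668.00 BTU/hr


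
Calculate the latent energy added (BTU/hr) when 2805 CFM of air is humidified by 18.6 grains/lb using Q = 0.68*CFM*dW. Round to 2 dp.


Q = 0.68 * 2805 * 18.6 = 35477.64 BTU/hr

35477.64 BTU/hr


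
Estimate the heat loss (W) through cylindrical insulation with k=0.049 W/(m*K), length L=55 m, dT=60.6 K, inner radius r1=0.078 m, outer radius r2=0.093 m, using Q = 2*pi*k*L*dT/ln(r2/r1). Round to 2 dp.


Q = 2*pi*0.049*55*60.6/ln(0.093/0.078) = 5834.03 W

5834.03 W


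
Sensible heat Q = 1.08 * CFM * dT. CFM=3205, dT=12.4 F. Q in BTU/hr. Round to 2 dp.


Q = 1.08 * 3205 * 12.4 = 42921.36 BTU/hr

42921.36 BTU/hr


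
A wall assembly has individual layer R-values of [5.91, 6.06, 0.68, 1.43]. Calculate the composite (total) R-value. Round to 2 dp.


R_total = 5.91 + 6.06 + 0.68 + 1.43 = 14.08

14.08


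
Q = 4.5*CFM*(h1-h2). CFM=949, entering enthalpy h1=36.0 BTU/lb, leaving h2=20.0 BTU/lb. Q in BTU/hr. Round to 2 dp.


Q = 4.5 * 949 * (36.0 - 20.0) = 68328.00 BTU/hr

68328.00 BTU/hr


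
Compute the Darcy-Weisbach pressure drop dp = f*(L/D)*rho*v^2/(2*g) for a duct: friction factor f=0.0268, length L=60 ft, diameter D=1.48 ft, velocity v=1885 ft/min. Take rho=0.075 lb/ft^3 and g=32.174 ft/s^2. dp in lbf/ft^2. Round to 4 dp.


v_fps = 1885/60 = 31.4167 ft/s
dp = 0.0268*(60/1.48)*0.075*31.4167^2/(2*32.174) = 1.2499 lbf/ft^2

1.2499 lbf/ft^2


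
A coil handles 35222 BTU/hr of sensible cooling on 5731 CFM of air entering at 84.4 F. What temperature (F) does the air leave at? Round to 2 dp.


dT = 35222/(1.08*5731) = 5.6906
T_leave = 84.4 - 5.6906 = 78.71 F

78.71 F


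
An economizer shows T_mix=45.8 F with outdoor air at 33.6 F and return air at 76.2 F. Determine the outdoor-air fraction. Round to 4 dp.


frac = (45.8 - 76.2) / (33.6 - 76.2) = 0.7136

0.7136


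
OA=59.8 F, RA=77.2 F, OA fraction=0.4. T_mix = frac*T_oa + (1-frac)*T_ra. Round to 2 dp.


T_mix = 0.4*59.8 + 0.6*77.2 = 70.24 F

70.24 F


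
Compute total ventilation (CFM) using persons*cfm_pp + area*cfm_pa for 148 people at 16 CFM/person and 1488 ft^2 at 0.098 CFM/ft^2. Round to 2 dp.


Total = 148*16 + 1488*0.098 = 2513.82 CFM

2513.82 CFM


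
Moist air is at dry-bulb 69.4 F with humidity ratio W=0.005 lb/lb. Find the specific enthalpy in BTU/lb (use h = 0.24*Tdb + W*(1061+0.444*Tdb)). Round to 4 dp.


h = 0.24*69.4 + 0.005*(1061+0.444*69.4) = 22.1151 BTU/lb

22.1151 BTU/lb


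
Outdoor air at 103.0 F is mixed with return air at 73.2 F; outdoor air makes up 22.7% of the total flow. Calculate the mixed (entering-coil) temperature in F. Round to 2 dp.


T_mix = 73.2 + (22.7/100)*(103.0-73.2) = 79.96 F

79.96 F


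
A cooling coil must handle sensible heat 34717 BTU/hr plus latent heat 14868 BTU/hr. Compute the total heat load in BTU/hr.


Qt = 34717 + 14868 = 49585 BTU/hr

49585 BTU/hr


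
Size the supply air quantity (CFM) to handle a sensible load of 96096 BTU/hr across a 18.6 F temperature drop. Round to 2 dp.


CFM = 96096 / (1.08 * 18.6) = 4783.75

4783.75 CFM


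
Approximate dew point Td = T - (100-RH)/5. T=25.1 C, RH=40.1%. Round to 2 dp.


Td = 25.1 - (100-40.1)/5 = 13.12 C

13.12 C


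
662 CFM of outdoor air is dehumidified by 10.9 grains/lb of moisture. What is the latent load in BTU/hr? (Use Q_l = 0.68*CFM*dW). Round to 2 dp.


Q = 0.68 * 662 * 10.9 = 4906.74 BTU/hr

4906.74 BTU/hr


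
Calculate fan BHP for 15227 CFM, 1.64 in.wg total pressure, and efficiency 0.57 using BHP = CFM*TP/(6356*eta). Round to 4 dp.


BHP = 15227 * 1.64 / (6356 * 0.57) = 6.8929 hp

6.8929 hp


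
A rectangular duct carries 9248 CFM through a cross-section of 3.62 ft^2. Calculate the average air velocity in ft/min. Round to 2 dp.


V = 9248 / 3.62 = 2554.70 ft/min

2554.70 ft/min


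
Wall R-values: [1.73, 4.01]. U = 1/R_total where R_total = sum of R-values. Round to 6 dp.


R_total = 1.73 + 4.01 = 5.74
U = 1/5.74 = 0.174216

0.174216


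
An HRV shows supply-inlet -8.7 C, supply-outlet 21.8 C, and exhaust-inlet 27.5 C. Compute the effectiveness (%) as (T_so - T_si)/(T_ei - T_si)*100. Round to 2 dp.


eff = (21.8-(-8.7))/(27.5-(-8.7))*100 = 84.25 %

84.25 %


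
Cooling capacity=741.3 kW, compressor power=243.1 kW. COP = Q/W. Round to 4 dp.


COP = 741.3 / 243.1 = 3.0494

3.0494


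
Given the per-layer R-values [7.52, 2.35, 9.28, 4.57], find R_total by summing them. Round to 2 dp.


R_total = 7.52 + 2.35 + 9.28 + 4.57 = 23.72

23.72


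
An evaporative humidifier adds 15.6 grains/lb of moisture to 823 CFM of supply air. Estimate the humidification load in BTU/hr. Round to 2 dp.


Q = 0.68 * 823 * 15.6 = 8730.38 BTU/hr

8730.38 BTU/hr


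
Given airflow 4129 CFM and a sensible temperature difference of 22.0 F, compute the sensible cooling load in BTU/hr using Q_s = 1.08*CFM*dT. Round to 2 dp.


Q = 1.08 * 4129 * 22.0 = 98105.04 BTU/hr

98105.04 BTU/hr


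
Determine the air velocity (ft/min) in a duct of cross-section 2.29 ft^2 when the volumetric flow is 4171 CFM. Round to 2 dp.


V = 4171 / 2.29 = 1821.40 ft/min

1821.40 ft/min


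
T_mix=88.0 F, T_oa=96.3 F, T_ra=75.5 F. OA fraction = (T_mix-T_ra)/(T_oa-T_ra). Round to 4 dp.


frac = (88.0 - 75.5) / (96.3 - 75.5) = 0.6010

0.6010


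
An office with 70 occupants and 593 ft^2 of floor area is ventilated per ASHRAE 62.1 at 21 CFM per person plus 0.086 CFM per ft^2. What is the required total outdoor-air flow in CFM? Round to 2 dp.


Total = 70*21 + 593*0.086 = 1521.00 CFM

1521.00 CFM


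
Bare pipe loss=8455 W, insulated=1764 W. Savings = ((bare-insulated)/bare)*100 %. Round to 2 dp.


Savings = ((8455-1764)/8455)*100 = 79.14 %

79.14 %


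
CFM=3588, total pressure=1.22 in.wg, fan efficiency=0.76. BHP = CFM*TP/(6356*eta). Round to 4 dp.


BHP = 3588 * 1.22 / (6356 * 0.76) = 0.9062 hp

0.9062 hp


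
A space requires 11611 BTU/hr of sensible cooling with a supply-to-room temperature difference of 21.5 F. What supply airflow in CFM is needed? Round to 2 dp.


CFM = 11611 / (1.08 * 21.5) = 500.04

500.04 CFM


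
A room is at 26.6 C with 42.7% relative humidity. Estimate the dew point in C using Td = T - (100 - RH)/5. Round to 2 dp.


Td = 26.6 - (100-42.7)/5 = 15.14 C

15.14 C


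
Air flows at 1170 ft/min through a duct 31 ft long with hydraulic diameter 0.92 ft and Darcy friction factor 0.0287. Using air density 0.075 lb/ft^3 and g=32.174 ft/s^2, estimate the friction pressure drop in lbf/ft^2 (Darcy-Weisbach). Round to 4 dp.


v_fps = 1170/60 = 19.5 ft/s
dp = 0.0287*(31/0.92)*0.075*19.5^2/(2*32.174) = 0.4286 lbf/ft^2

0.4286 lbf/ft^2


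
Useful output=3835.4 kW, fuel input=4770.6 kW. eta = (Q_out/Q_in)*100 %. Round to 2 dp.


eta = (3835.4/4770.6)*100 = 80.40 %

80.40 %


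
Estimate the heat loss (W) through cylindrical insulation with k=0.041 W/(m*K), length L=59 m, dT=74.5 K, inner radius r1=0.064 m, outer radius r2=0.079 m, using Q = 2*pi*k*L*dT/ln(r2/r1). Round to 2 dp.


Q = 2*pi*0.041*59*74.5/ln(0.079/0.064) = 5377.57 W

5377.57 W


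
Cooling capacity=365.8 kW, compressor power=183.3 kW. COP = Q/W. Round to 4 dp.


COP = 365.8 / 183.3 = 1.9956

1.9956


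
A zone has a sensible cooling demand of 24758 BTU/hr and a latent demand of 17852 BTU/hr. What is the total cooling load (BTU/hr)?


Qt = 24758 + 17852 = 42610 BTU/hr

42610 BTU/hr


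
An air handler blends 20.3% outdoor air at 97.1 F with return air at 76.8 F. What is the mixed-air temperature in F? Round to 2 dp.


T_mix = 76.8 + (20.3/100)*(97.1-76.8) = 80.92 F

80.92 F


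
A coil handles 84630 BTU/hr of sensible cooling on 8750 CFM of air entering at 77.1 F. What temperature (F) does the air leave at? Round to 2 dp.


dT = 84630/(1.08*8750) = 8.9556
T_leave = 77.1 - 8.9556 = 68.14 F

68.14 F


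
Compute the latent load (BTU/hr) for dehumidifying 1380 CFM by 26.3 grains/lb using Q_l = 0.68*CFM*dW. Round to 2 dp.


Q = 0.68 * 1380 * 26.3 = 24679.92 BTU/hr

24679.92 BTU/hr


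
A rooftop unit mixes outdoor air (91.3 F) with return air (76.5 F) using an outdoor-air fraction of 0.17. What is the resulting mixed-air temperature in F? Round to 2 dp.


T_mix = 0.17*91.3 + 0.83*76.5 = 79.02 F

79.02 F


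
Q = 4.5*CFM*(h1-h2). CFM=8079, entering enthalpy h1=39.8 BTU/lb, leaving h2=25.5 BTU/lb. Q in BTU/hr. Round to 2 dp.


Q = 4.5 * 8079 * (39.8 - 25.5) = 519883.65 BTU/hr

519883.65 BTU/hr


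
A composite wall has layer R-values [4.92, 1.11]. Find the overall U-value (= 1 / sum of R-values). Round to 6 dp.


R_total = 4.92 + 1.11 = 6.03
U = 1/6.03 = 0.165837

0.165837


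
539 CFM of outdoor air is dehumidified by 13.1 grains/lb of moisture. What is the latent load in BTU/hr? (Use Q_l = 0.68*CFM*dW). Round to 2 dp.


Q = 0.68 * 539 * 13.1 = 4801.41 BTU/hr

4801.41 BTU/hr


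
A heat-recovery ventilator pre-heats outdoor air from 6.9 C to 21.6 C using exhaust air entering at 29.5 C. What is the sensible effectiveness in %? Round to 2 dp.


eff = (21.6-6.9)/(29.5-6.9)*100 = 65.04 %

65.04 %


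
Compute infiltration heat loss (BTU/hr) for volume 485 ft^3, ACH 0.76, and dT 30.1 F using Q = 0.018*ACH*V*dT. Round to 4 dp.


Q = 0.018 * 0.76 * 485 * 30.1 = 199.7075 BTU/hr

199.7075 BTU/hr


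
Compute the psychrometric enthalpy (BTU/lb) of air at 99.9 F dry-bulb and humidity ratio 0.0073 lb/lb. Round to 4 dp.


h = 0.24*99.9 + 0.0073*(1061+0.444*99.9) = 32.0451 BTU/lb

32.0451 BTU/lb


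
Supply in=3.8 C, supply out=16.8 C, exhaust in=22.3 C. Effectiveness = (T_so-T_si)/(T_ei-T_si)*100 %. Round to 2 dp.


eff = (16.8-3.8)/(22.3-3.8)*100 = 70.27 %

70.27 %


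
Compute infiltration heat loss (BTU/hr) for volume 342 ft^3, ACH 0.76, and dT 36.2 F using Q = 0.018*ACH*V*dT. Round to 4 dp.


Q = 0.018 * 0.76 * 342 * 36.2 = 169.3639 BTU/hr

169.3639 BTU/hr


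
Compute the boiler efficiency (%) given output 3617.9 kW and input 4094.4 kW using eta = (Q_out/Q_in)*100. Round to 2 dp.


eta = (3617.9/4094.4)*100 = 88.36 %

88.36 %


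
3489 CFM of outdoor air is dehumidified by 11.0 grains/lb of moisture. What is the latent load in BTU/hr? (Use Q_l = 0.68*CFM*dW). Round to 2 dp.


Q = 0.68 * 3489 * 11.0 = 26097.72 BTU/hr

26097.72 BTU/hr


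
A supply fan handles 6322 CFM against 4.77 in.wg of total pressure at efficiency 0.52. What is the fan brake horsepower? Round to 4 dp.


BHP = 6322 * 4.77 / (6356 * 0.52) = 9.1240 hp

9.1240 hp


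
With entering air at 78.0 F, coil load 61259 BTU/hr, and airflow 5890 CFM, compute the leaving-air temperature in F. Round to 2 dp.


dT = 61259/(1.08*5890) = 9.6301
T_leave = 78.0 - 9.6301 = 68.37 F

68.37 F


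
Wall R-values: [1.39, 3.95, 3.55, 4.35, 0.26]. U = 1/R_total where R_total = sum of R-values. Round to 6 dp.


R_total = 1.39 + 3.95 + 3.55 + 4.35 + 0.26 = 13.50
U = 1/13.50 = 0.074074

0.074074


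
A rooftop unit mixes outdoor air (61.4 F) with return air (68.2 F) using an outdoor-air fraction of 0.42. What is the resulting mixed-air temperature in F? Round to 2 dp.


T_mix = 0.42*61.4 + 0.58*68.2 = 65.34 F

65.34 F


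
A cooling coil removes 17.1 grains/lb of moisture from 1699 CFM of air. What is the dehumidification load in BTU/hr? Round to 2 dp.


Q = 0.68 * 1699 * 17.1 = 19755.97 BTU/hr

19755.97 BTU/hr


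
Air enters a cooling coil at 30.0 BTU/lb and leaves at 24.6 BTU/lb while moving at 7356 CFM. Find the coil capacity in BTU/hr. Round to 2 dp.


Q = 4.5 * 7356 * (30.0 - 24.6) = 178750.80 BTU/hr

178750.80 BTU/hr


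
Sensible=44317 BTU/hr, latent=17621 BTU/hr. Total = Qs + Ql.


Qt = 44317 + 17621 = 61938 BTU/hr

61938 BTU/hr


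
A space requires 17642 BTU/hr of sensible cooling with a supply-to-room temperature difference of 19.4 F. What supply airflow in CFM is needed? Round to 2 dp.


CFM = 17642 / (1.08 * 19.4) = 842.02

842.02 CFM


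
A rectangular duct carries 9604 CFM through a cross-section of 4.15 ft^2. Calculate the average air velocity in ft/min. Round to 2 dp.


V = 9604 / 4.15 = 2314.22 ft/min

2314.22 ft/min


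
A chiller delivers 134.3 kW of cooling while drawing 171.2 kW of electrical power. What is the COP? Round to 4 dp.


COP = 134.3 / 171.2 = 0.7845

0.7845


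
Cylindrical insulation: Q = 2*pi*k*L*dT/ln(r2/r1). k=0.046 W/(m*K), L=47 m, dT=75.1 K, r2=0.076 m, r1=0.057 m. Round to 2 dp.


Q = 2*pi*0.046*47*75.1/ln(0.076/0.057) = 3546.20 W

3546.20 W


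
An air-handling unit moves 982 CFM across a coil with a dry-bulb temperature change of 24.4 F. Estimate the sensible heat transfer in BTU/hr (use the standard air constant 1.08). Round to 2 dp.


Q = 1.08 * 982 * 24.4 = 25877.66 BTU/hr

25877.66 BTU/hr


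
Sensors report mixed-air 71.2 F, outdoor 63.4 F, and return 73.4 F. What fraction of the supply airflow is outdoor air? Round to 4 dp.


frac = (71.2 - 73.4) / (63.4 - 73.4) = 0.2200

0.2200


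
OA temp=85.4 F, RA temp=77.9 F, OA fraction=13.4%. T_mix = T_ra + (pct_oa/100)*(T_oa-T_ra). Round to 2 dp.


T_mix = 77.9 + (13.4/100)*(85.4-77.9) = 78.91 F

78.91 F


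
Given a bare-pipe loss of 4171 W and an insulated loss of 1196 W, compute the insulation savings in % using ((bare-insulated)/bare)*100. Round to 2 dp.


Savings = ((4171-1196)/4171)*100 = 71.33 %

71.33 %


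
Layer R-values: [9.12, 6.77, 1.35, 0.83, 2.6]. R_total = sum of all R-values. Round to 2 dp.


R_total = 9.12 + 6.77 + 1.35 + 0.83 + 2.6 = 20.67

20.67


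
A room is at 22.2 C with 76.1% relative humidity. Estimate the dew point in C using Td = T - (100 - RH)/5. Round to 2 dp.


Td = 22.2 - (100-76.1)/5 = 17.42 C

17.42 C


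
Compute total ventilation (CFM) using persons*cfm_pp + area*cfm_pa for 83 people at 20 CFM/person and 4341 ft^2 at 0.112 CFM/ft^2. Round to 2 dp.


Total = 83*20 + 4341*0.112 = 2146.19 CFM

2146.19 CFM


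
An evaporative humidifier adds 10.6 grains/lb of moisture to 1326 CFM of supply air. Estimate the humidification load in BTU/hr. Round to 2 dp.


Q = 0.68 * 1326 * 10.6 = 9557.81 BTU/hr

9557.81 BTU/hr


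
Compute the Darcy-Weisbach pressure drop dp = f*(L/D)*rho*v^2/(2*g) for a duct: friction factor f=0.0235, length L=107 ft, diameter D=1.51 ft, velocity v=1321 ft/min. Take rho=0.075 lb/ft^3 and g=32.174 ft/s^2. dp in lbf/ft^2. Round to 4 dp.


v_fps = 1321/60 = 22.0167 ft/s
dp = 0.0235*(107/1.51)*0.075*22.0167^2/(2*32.174) = 0.9408 lbf/ft^2

0.9408 lbf/ft^2


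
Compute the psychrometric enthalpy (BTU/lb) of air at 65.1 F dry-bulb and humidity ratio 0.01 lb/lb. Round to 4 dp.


h = 0.24*65.1 + 0.01*(1061+0.444*65.1) = 26.5230 BTU/lb

26.5230 BTU/lb


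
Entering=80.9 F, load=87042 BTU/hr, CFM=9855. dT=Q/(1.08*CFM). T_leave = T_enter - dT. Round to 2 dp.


dT = 87042/(1.08*9855) = 8.1780
T_leave = 80.9 - 8.1780 = 72.72 F

72.72 F


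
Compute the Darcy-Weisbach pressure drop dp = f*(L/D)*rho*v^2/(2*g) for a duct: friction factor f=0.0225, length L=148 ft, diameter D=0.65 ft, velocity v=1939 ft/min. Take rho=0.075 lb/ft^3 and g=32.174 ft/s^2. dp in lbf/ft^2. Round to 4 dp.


v_fps = 1939/60 = 32.3167 ft/s
dp = 0.0225*(148/0.65)*0.075*32.3167^2/(2*32.174) = 6.2361 lbf/ft^2

6.2361 lbf/ft^2


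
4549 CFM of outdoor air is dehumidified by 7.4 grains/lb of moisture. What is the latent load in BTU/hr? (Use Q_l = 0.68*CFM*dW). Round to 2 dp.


Q = 0.68 * 4549 * 7.4 = 22890.57 BTU/hr

22890.57 BTU/hr


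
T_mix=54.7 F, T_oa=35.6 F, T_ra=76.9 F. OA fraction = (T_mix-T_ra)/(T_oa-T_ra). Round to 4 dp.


frac = (54.7 - 76.9) / (35.6 - 76.9) = 0.5375

0.5375


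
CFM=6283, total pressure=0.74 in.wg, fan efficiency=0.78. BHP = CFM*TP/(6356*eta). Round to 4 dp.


BHP = 6283 * 0.74 / (6356 * 0.78) = 0.9378 hp

0.9378 hp


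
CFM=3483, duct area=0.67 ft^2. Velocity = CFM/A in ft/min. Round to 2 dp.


V = 3483 / 0.67 = 5198.51 ft/min

5198.51 ft/min


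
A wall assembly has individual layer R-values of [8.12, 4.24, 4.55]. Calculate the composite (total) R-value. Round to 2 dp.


R_total = 8.12 + 4.24 + 4.55 = 16.91

16.91


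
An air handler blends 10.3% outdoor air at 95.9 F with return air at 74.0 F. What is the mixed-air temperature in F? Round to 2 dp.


T_mix = 74.0 + (10.3/100)*(95.9-74.0) = 76.26 F

76.26 F


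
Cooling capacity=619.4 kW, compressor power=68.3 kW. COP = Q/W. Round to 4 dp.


COP = 619.4 / 68.3 = 9.0688

9.0688


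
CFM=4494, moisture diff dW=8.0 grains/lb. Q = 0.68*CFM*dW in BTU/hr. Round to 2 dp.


Q = 0.68 * 4494 * 8.0 = 24447.36 BTU/hr

24447.36 BTU/hr


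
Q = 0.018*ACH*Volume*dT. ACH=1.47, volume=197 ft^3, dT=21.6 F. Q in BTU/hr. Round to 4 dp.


Q = 0.018 * 1.47 * 197 * 21.6 = 112.5926 BTU/hr

112.5926 BTU/hr


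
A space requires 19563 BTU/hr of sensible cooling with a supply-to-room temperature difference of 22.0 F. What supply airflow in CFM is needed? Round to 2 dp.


CFM = 19563 / (1.08 * 22.0) = 823.36

823.36 CFM


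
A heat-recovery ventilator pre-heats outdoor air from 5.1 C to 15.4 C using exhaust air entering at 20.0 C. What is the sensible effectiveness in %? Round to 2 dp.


eff = (15.4-5.1)/(20.0-5.1)*100 = 69.13 %

69.13 %


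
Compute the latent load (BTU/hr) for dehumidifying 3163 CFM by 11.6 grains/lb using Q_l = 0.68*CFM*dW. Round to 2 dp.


Q = 0.68 * 3163 * 11.6 = 24949.74 BTU/hr

24949.74 BTU/hr


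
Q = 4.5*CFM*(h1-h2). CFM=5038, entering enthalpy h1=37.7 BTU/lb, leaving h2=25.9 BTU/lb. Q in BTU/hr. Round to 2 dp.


Q = 4.5 * 5038 * (37.7 - 25.9) = 267517.80 BTU/hr

267517.80 BTU/hr


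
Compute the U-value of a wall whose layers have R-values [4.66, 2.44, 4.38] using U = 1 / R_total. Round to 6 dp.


R_total = 4.66 + 2.44 + 4.38 = 11.48
U = 1/11.48 = 0.087108

0.087108


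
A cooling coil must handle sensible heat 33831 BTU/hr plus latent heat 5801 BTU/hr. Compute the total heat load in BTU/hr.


Qt = 33831 + 5801 = 39632 BTU/hr

39632 BTU/hr


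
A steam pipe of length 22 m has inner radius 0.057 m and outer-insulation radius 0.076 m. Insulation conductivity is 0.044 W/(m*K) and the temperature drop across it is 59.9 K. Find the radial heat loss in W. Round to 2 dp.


Q = 2*pi*0.044*22*59.9/ln(0.076/0.057) = 1266.40 W

1266.40 W


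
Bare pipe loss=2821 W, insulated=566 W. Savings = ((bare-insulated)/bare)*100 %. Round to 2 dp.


Savings = ((2821-566)/2821)*100 = 79.94 %

79.94 %


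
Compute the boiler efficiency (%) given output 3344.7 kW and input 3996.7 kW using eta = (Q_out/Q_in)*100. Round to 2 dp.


eta = (3344.7/3996.7)*100 = 83.69 %

83.69 %


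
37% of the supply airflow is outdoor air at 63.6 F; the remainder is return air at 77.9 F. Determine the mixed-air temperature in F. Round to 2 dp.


T_mix = 0.37*63.6 + 0.63*77.9 = 72.61 F

72.61 F


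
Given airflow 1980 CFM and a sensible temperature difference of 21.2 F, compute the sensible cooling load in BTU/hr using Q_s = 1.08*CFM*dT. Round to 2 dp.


Q = 1.08 * 1980 * 21.2 = 45334.08 BTU/hr

45334.08 BTU/hr


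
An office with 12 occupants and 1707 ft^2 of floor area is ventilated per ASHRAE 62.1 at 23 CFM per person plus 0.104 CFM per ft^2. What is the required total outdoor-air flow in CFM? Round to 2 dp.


Total = 12*23 + 1707*0.104 = 453.53 CFM

453.53 CFM


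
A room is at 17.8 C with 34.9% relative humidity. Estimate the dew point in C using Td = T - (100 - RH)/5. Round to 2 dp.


Td = 17.8 - (100-34.9)/5 = 4.78 C

4.78 C


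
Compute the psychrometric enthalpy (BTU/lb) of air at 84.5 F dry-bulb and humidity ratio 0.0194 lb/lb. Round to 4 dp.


h = 0.24*84.5 + 0.0194*(1061+0.444*84.5) = 41.5912 BTU/lb

41.5912 BTU/lb


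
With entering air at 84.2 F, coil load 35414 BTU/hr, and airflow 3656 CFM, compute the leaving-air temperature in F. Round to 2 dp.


dT = 35414/(1.08*3656) = 8.9690
T_leave = 84.2 - 8.9690 = 75.23 F

75.23 F


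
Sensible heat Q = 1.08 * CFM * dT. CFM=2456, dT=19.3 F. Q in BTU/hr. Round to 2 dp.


Q = 1.08 * 2456 * 19.3 = 51192.86 BTU/hr

51192.86 BTU/hr


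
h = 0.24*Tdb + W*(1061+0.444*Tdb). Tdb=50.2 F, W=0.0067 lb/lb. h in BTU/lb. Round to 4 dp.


h = 0.24*50.2 + 0.0067*(1061+0.444*50.2) = 19.3060 BTU/lb

19.3060 BTU/lb


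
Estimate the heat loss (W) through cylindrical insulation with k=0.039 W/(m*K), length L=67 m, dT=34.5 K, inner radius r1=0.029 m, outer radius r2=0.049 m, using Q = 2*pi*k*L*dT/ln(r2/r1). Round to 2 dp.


Q = 2*pi*0.039*67*34.5/ln(0.049/0.029) = 1079.87 W

1079.87 W


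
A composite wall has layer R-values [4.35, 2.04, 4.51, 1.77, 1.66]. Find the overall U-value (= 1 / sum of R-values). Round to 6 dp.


R_total = 4.35 + 2.04 + 4.51 + 1.77 + 1.66 = 14.33
U = 1/14.33 = 0.069784

0.069784


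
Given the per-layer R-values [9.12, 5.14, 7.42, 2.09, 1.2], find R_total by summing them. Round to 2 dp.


R_total = 9.12 + 5.14 + 7.42 + 2.09 + 1.2 = 24.97

24.97


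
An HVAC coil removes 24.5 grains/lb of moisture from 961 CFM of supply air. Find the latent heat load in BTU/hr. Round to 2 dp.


Q = 0.68 * 961 * 24.5 = 16010.26 BTU/hr

16010.26 BTU/hr


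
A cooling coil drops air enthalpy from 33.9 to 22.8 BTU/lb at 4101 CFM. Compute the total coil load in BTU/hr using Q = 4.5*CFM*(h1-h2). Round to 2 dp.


Q = 4.5 * 4101 * (33.9 - 22.8) = 204844.95 BTU/hr

204844.95 BTU/hr


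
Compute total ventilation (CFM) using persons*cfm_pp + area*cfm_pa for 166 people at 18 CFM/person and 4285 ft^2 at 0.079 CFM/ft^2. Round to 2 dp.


Total = 166*18 + 4285*0.079 = 3326.52 CFM

3326.52 CFM


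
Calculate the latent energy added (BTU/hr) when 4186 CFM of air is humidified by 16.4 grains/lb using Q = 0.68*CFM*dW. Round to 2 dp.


Q = 0.68 * 4186 * 16.4 = 46682.27 BTU/hr

46682.27 BTU/hr


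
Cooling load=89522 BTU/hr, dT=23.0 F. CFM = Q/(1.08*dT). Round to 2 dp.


CFM = 89522 / (1.08 * 23.0) = 3603.95

3603.95 CFM


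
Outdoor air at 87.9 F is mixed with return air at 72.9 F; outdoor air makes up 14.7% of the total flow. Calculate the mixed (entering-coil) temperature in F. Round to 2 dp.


T_mix = 72.9 + (14.7/100)*(87.9-72.9) = 75.11 F

75.11 F


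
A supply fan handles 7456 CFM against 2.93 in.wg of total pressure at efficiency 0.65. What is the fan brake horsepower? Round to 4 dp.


BHP = 7456 * 2.93 / (6356 * 0.65) = 5.2878 hp

5.2878 hp


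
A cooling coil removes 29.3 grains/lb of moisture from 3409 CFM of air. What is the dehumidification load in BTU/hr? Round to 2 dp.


Q = 0.68 * 3409 * 29.3 = 67920.92 BTU/hr

67920.92 BTU/hr


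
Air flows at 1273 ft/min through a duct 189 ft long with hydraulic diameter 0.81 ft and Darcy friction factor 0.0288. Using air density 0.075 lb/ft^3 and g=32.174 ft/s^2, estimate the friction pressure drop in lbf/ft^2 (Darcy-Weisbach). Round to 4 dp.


v_fps = 1273/60 = 21.2167 ft/s
dp = 0.0288*(189/0.81)*0.075*21.2167^2/(2*32.174) = 3.5257 lbf/ft^2

3.5257 lbf/ft^2


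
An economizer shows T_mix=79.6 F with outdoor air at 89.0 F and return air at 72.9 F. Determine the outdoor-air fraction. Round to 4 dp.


frac = (79.6 - 72.9) / (89.0 - 72.9) = 0.4161

0.4161


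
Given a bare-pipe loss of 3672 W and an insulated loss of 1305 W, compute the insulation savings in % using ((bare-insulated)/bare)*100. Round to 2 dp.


Savings = ((3672-1305)/3672)*100 = 64.46 %

64.46 %


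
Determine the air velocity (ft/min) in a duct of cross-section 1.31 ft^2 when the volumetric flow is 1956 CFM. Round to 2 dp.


V = 1956 / 1.31 = 1493.13 ft/min

1493.13 ft/min


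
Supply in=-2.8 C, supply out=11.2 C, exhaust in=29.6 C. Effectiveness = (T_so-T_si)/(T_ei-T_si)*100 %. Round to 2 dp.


eff = (11.2-(-2.8))/(29.6-(-2.8))*100 = 43.21 %

43.21 %


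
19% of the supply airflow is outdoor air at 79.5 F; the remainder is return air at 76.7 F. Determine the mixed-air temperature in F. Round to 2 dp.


T_mix = 0.19*79.5 + 0.81*76.7 = 77.23 F

77.23 F


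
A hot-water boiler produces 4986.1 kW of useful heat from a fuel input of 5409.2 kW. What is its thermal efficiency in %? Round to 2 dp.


eta = (4986.1/5409.2)*100 = 92.18 %

92.18 %


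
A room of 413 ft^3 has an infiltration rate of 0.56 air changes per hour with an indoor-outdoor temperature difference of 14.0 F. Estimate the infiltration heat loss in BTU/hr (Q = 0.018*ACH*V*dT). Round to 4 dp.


Q = 0.018 * 0.56 * 413 * 14.0 = 58.2826 BTU/hr

58.2826 BTU/hr


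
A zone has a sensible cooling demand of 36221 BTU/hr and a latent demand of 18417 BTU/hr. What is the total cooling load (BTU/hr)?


Qt = 36221 + 18417 = 54638 BTU/hr

54638 BTU/hr


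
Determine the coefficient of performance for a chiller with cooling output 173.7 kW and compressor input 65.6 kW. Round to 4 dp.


COP = 173.7 / 65.6 = 2.6479

2.6479


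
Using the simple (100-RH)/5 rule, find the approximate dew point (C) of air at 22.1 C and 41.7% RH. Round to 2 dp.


Td = 22.1 - (100-41.7)/5 = 10.44 C

10.44 C


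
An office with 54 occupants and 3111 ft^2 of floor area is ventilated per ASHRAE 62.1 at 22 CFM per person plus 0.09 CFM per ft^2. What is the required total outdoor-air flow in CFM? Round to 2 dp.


Total = 54*22 + 3111*0.09 = 1467.99 CFM

1467.99 CFM


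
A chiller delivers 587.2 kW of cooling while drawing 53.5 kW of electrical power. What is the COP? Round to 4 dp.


COP = 587.2 / 53.5 = 10.9757

10.9757


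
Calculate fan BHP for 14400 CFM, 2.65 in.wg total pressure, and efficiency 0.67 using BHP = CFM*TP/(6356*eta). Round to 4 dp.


BHP = 14400 * 2.65 / (6356 * 0.67) = 8.9609 hp

8.9609 hp


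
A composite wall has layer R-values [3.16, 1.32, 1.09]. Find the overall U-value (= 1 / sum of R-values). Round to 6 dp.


R_total = 3.16 + 1.32 + 1.09 = 5.57
U = 1/5.57 = 0.179533

0.179533


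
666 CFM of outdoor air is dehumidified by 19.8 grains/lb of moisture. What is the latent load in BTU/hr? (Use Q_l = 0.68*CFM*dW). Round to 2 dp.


Q = 0.68 * 666 * 19.8 = 8967.02 BTU/hr

8967.02 BTU/hr


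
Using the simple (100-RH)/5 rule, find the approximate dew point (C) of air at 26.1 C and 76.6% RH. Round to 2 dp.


Td = 26.1 - (100-76.6)/5 = 21.42 C

21.42 C


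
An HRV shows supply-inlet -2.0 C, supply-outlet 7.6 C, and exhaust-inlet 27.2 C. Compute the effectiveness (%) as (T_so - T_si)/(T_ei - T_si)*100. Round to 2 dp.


eff = (7.6-(-2.0))/(27.2-(-2.0))*100 = 32.88 %

32.88 %


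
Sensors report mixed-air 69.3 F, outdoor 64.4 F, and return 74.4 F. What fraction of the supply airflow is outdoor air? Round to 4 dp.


frac = (69.3 - 74.4) / (64.4 - 74.4) = 0.5100

0.5100


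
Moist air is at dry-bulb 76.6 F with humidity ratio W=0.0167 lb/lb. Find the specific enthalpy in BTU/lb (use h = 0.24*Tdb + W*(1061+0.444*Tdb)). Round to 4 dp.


h = 0.24*76.6 + 0.0167*(1061+0.444*76.6) = 36.6707 BTU/lb

36.6707 BTU/lb


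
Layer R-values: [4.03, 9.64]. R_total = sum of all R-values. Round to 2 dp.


R_total = 4.03 + 9.64 = 13.67

13.67


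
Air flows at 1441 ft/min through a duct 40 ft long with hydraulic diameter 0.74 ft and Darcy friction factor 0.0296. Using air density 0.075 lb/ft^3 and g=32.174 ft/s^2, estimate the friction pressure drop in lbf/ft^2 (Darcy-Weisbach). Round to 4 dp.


v_fps = 1441/60 = 24.0167 ft/s
dp = 0.0296*(40/0.74)*0.075*24.0167^2/(2*32.174) = 1.0757 lbf/ft^2

1.0757 lbf/ft^2


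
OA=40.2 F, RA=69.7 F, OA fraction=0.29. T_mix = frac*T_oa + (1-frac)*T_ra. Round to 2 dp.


T_mix = 0.29*40.2 + 0.71*69.7 = 61.15 F

61.15 F


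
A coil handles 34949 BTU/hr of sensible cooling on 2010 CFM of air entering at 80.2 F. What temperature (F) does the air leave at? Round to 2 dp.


dT = 34949/(1.08*2010) = 16.0996
T_leave = 80.2 - 16.0996 = 64.10 F

64.10 F


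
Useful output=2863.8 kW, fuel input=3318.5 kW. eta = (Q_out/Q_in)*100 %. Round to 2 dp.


eta = (2863.8/3318.5)*100 = 86.30 %

86.30 %


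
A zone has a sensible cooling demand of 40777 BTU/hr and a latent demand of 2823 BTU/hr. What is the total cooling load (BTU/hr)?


Qt = 40777 + 2823 = 43600 BTU/hr

43600 BTU/hr


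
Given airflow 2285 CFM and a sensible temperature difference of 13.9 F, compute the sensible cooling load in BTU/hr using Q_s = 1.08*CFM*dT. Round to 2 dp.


Q = 1.08 * 2285 * 13.9 = 34302.42 BTU/hr

34302.42 BTU/hr


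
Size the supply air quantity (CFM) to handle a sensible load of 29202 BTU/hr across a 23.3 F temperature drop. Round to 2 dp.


CFM = 29202 / (1.08 * 23.3) = 1160.47

1160.47 CFM


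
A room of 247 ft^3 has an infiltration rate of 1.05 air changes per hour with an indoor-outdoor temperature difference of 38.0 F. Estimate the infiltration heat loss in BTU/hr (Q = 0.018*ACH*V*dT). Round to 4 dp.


Q = 0.018 * 1.05 * 247 * 38.0 = 177.3954 BTU/hr

177.3954 BTU/hr


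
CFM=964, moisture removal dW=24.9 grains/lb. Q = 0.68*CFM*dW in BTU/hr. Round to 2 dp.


Q = 0.68 * 964 * 24.9 = 16322.45 BTU/hr

16322.45 BTU/hr


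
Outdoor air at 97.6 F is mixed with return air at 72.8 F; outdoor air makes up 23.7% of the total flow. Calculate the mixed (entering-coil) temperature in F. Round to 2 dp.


T_mix = 72.8 + (23.7/100)*(97.6-72.8) = 78.68 F

78.68 F


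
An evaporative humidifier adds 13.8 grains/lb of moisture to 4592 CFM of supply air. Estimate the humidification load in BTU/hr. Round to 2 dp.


Q = 0.68 * 4592 * 13.8 = 43091.33 BTU/hr

43091.33 BTU/hr


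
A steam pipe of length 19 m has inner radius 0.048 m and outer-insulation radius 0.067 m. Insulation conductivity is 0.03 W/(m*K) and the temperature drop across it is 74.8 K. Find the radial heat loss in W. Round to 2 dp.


Q = 2*pi*0.03*19*74.8/ln(0.067/0.048) = 803.29 W

803.29 W


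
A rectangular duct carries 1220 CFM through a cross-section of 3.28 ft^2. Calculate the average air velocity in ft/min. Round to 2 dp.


V = 1220 / 3.28 = 371.95 ft/min

371.95 ft/min


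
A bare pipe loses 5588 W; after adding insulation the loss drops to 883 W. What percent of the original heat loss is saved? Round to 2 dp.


Savings = ((5588-883)/5588)*100 = 84.20 %

84.20 %


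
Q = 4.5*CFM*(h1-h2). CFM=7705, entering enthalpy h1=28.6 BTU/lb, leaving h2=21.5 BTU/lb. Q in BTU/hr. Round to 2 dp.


Q = 4.5 * 7705 * (28.6 - 21.5) = 246174.75 BTU/hr

246174.75 BTU/hr


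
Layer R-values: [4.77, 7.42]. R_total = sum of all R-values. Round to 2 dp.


R_total = 4.77 + 7.42 = 12.19

12.19


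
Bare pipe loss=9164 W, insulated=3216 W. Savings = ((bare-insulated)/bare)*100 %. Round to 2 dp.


Savings = ((9164-3216)/9164)*100 = 64.91 %

64.91 %


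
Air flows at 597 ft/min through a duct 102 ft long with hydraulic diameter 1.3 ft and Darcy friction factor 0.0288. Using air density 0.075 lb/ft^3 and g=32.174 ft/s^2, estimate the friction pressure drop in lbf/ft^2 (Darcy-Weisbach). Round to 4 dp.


v_fps = 597/60 = 9.95 ft/s
dp = 0.0288*(102/1.3)*0.075*9.95^2/(2*32.174) = 0.2607 lbf/ft^2

0.2607 lbf/ft^2


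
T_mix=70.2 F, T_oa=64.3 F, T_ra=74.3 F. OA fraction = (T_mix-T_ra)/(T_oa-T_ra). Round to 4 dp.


frac = (70.2 - 74.3) / (64.3 - 74.3) = 0.4100

0.4100


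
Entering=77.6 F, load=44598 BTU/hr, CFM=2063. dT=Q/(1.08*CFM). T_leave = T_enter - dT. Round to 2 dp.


dT = 44598/(1.08*2063) = 20.0167
T_leave = 77.6 - 20.0167 = 57.58 F

57.58 F
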